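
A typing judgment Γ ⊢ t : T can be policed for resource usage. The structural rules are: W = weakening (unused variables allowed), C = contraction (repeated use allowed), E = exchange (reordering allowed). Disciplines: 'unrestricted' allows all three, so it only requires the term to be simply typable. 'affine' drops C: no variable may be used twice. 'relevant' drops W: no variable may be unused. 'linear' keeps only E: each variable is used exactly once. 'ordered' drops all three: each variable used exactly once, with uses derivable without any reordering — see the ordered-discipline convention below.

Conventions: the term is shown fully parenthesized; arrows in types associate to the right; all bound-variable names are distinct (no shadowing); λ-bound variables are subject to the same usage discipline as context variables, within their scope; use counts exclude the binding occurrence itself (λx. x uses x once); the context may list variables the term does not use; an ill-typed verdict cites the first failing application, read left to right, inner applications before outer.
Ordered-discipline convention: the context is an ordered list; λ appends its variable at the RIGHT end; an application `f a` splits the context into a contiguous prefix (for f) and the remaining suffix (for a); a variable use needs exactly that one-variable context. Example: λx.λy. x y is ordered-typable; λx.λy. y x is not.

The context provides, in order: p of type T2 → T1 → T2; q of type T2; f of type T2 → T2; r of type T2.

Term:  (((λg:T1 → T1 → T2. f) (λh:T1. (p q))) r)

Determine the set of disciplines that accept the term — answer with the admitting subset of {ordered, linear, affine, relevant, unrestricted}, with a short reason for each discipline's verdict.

admitted in: affine, unrestricted
usage: p ×1, q ×1, f ×1, r ×1, g (bound) ×0, h (bound) ×0
use order (left to right): f, p, q, r
typing: well-typed at T2
ordered ✗ (unused: g, h — weakening required)
linear ✗ (unused: g, h — weakening required)
affine ✓ (at most one use each (p, q, f, r, g, h))
relevant ✗ (unused: g, h — weakening required)
unrestricted ✓ (type-checks (T2) and nothing is barred)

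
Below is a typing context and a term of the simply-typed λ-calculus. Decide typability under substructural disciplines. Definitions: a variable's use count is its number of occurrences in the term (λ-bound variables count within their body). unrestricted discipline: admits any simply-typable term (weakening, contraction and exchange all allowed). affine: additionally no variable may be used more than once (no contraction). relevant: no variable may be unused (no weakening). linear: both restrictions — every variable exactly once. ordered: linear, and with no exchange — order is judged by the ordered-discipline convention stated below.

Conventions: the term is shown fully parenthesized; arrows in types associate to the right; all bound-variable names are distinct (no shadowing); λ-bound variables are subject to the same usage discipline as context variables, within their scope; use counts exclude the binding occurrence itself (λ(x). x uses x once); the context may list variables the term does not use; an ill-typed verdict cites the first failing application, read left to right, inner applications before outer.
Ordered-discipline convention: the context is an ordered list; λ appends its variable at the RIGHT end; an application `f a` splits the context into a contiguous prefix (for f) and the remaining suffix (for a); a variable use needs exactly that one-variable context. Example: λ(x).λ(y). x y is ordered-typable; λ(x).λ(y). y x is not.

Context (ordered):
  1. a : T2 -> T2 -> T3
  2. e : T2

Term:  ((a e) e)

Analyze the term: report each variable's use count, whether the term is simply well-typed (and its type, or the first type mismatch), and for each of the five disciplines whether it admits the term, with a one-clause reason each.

use counts: a: 1, e: 2
left-to-right use order: a, e, e
typing: ✓ — T3
ordered ✗ (needs contraction — e ×2)
linear ✗ (needs contraction — e ×2)
affine ✗ (needs contraction — e ×2)
relevant ✓ (at least one use each (a, e))
unrestricted ✓ (simply typable at T3; W, C, E all held)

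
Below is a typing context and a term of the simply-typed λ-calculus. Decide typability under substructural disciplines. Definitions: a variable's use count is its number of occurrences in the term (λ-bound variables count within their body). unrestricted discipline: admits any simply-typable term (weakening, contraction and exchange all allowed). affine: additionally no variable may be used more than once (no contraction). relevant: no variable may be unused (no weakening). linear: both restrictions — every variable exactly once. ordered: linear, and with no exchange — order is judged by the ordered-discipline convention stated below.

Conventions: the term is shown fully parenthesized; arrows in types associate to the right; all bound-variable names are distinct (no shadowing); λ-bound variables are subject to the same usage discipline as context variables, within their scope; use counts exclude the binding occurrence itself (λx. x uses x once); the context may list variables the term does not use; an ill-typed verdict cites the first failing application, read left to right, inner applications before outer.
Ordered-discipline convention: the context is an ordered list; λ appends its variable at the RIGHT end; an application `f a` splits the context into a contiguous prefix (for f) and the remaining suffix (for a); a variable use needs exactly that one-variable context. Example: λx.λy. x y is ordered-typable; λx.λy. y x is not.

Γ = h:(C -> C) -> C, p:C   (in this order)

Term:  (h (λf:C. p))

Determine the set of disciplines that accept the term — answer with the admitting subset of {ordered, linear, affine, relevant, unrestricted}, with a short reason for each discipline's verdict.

admitted in: affine, unrestricted
variable uses: h: 1, p: 1, f [bound]: 0
order of uses: h, p
typing: the term checks, with type C
ordered: ✗ — unused: f — weakening required
linear: ✗ — unused: f — weakening required
affine: ✓ — h, p, f: no repeats, contraction unneeded
relevant: ✗ — unused: f — weakening required
unrestricted: ✓ — typability at C is all that's needed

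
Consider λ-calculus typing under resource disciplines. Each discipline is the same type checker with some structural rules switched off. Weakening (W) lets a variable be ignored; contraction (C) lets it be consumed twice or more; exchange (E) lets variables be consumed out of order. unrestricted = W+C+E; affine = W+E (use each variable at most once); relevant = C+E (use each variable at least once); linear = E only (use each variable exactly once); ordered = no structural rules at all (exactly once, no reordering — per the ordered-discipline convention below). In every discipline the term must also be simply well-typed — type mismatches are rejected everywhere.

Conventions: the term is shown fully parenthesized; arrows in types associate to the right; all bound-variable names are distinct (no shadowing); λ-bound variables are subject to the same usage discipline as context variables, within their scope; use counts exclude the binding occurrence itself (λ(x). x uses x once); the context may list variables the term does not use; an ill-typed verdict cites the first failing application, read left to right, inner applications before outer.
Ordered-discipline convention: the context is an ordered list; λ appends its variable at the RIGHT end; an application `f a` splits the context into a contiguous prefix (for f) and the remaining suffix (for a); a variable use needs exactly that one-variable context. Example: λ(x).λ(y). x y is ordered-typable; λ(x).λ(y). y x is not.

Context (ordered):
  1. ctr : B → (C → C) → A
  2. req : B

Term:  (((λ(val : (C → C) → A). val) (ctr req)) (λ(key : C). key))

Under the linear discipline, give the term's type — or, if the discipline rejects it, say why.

term : A
usage: ctr: 1×, req: 1×, val (λ-bound): 1×, key (λ-bound): 1×
left-to-right use order: val, ctr, req, key
typing: the term checks, with type A
per-discipline verdicts: ordered ✓ | linear ✓ | affine ✓ | relevant ✓ | unrestricted ✓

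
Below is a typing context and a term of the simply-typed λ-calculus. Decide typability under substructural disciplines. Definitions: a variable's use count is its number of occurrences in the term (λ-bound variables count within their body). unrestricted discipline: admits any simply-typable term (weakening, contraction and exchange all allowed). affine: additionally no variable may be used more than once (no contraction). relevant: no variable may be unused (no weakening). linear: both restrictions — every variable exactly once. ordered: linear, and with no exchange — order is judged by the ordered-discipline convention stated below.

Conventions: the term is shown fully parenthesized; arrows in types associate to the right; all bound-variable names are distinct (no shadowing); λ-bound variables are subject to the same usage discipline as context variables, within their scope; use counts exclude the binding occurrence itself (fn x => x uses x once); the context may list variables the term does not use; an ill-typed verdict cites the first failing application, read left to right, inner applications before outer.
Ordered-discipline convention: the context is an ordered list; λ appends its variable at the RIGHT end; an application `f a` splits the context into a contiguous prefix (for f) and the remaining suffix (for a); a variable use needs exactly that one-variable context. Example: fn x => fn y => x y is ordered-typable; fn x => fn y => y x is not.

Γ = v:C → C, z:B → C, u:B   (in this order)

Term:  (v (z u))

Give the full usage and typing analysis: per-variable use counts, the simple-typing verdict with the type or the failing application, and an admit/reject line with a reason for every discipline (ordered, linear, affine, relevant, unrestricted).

usage: v: 1×, z: 1×, u: 1×
left-to-right use order: v, z, u
typing: ✓ — C
ordered: ✓, v, z, u: once each, no exchange needed
linear: ✓, single use per variable (v, z, u)
affine: ✓, at most one use each (v, z, u)
relevant: ✓, none of v, z, u goes unused
unrestricted: ✓, well-typed at C; no restrictions here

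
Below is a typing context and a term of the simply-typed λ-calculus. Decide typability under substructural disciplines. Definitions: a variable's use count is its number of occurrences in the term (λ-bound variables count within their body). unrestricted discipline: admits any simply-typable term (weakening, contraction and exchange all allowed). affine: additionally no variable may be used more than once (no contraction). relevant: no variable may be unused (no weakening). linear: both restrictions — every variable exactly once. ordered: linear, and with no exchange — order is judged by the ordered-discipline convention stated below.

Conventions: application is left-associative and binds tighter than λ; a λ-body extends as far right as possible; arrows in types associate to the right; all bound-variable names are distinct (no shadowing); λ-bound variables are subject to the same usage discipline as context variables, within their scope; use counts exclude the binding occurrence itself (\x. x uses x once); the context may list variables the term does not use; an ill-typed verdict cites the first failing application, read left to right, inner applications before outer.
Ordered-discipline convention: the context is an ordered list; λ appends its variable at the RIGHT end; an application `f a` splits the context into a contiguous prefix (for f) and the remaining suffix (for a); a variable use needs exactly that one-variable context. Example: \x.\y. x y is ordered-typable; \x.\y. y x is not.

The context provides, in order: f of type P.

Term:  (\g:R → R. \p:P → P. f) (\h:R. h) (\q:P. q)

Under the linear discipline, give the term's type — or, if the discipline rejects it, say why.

not well-typed under linear — unused: g, p — weakening required
usage: f=1; g (bound)=0; p (bound)=0; h (bound)=1; q (bound)=1
order of uses: f, h, q
typing: well-typed at P
all disciplines: ordered ✗; linear ✗; affine ✓; relevant ✗; unrestricted ✓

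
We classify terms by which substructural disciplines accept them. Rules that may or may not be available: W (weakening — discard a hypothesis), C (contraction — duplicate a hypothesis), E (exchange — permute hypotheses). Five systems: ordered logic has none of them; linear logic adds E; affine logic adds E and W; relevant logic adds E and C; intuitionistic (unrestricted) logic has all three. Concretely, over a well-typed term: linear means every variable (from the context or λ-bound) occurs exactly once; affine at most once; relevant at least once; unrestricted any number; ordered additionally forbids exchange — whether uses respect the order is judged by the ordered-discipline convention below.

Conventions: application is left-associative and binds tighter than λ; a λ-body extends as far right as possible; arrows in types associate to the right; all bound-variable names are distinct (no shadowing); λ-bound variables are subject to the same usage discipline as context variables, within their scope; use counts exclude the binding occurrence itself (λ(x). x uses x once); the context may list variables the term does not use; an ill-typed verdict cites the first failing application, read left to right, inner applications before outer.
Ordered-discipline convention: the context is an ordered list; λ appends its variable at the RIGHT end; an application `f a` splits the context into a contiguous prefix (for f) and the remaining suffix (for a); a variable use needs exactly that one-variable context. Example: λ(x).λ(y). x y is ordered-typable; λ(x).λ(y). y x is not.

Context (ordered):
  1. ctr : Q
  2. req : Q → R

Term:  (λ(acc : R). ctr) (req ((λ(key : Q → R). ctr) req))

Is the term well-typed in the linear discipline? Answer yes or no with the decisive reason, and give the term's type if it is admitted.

no — repeated use of ctr ×2, req ×2; needs weakening: acc, key unused
counts: ctr: 2×, req: 2×, acc [bound]: 0×, key [bound]: 0×
left-to-right use order: ctr, req, ctr, req
typing: the term checks, with type Q
summary: ordered ✗; linear ✗; affine ✗; relevant ✗; unrestricted ✓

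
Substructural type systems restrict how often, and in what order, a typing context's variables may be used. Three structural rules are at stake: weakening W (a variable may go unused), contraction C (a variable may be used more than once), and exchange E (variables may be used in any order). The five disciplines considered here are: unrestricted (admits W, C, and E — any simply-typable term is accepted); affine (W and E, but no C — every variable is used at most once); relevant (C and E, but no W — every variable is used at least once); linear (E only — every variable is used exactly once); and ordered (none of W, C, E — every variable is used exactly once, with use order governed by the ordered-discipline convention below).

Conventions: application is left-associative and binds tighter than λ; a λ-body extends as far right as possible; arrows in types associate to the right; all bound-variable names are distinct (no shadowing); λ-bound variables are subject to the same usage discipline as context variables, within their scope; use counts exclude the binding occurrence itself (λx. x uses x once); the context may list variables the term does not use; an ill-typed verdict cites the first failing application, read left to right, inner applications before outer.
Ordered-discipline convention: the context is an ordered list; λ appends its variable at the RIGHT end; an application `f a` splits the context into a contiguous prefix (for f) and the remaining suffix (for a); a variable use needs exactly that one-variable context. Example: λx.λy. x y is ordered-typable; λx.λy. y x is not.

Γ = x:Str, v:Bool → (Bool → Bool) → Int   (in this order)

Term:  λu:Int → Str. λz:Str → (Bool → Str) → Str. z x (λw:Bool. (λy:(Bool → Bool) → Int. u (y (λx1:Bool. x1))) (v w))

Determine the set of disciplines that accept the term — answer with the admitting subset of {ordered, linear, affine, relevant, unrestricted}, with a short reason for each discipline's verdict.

accepted by: linear, affine, relevant, unrestricted
counts: x ×1, v ×1, u [bound] ×1, z [bound] ×1, w [bound] ×1, y [bound] ×1, x1 [bound] ×1
uses in reading order: z, x, u, y, x1, v, w
typing: ✓ — (Int → Str) → (Str → (Bool → Str) → Str) → Str
ordered: ✗ — no contiguous prefix/suffix split fits z, x, u, y, x1, v, w
linear: ✓ — each of x, v, u, z, w, y, x1 used exactly once
affine: ✓ — at most one use each (x, v, u, z, w, y, x1)
relevant: ✓ — x, v, u, z, w, y, x1: all used, weakening unneeded
unrestricted: ✓ — simply typable at (Int → Str) → (Str → (Bool → Str) → Str) → Str; W, C, E all held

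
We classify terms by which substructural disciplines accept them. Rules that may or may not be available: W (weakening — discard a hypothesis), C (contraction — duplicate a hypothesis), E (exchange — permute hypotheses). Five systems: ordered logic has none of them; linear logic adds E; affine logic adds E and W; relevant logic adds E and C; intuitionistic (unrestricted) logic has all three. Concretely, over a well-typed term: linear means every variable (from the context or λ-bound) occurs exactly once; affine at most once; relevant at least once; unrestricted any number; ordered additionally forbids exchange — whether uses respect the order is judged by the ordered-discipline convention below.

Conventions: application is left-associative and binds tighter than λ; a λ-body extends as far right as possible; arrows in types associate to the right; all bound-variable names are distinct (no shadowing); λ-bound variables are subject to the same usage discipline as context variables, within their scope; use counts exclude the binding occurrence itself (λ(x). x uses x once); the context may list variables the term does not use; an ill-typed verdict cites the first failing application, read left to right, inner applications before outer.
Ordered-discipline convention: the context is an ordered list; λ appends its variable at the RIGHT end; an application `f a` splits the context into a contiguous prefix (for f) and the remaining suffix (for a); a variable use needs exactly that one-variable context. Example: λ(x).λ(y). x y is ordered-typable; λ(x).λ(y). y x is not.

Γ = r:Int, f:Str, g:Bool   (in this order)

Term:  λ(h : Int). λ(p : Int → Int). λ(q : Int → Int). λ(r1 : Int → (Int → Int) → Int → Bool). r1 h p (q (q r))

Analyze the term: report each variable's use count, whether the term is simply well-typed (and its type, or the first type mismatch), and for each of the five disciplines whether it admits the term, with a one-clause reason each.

variable uses: r: 1, f: 0, g: 0, h (bound): 1, p (bound): 1, q (bound): 2, r1 (bound): 1
left-to-right use order: r1, h, p, q, q, r
typing: ✓ — Int → (Int → Int) → (Int → Int) → (Int → (Int → Int) → Int → Bool) → Bool
ordered: ✗, uses contraction: q ×2; unused: f, g — weakening required
linear: ✗, uses contraction: q ×2; unused: f, g — weakening required
affine: ✗, uses contraction: q ×2
relevant: ✗, unused: f, g — weakening required
unrestricted: ✓, simply typable at Int → (Int → Int) → (Int → Int) → (Int → (Int → Int) → Int → Bool) → Bool; W, C, E all held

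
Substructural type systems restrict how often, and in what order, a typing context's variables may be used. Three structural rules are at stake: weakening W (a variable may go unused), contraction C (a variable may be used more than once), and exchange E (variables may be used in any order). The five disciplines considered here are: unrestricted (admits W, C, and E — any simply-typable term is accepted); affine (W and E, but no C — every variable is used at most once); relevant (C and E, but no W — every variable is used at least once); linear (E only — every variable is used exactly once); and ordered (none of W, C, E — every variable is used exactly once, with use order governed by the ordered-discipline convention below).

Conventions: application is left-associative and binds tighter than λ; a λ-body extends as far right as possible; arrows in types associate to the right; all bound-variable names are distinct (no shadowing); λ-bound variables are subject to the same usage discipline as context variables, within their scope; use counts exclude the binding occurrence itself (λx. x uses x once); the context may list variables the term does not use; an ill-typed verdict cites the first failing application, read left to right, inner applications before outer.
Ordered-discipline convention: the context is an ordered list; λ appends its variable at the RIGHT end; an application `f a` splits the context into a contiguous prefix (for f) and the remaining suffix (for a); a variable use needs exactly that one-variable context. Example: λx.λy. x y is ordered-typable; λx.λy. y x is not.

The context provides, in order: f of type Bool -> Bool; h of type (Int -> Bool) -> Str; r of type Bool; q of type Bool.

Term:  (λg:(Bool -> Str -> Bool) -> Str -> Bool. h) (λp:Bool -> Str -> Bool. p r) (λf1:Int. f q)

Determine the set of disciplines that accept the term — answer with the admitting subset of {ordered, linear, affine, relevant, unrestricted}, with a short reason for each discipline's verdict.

admitting disciplines: affine, unrestricted
use counts: f ×1, h ×1, r ×1, q ×1, g (bound) ×0, p (bound) ×1, f1 (bound) ×0
left-to-right use order: h, p, r, f, q
typing: ✓ — Str
ordered ✗ (unused: g, f1 — weakening required)
linear ✗ (unused: g, f1 — weakening required)
affine ✓ (at most one use each (f, h, r, q, g, p, f1))
relevant ✗ (unused: g, f1 — weakening required)
unrestricted ✓ (simply typable at Str; W, C, E all held)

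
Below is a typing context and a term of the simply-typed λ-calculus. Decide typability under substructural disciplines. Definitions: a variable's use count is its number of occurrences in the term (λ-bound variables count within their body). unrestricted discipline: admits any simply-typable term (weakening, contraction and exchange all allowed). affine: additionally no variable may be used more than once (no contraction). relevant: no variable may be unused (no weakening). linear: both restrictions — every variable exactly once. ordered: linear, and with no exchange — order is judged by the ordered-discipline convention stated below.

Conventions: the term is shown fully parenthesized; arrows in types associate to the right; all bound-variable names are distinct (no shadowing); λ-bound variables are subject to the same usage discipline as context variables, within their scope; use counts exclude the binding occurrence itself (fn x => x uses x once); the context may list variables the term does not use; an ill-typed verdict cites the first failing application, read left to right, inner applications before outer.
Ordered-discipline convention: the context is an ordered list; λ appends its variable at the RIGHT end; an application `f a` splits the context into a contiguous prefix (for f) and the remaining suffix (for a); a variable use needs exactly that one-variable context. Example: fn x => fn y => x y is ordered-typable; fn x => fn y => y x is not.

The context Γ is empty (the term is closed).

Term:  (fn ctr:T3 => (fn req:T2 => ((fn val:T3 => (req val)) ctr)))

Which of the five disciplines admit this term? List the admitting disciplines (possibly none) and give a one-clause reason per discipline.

admitted by: none
counts: ctr (bound)=1, req (bound)=1, val (bound)=1
order of uses: req, val, ctr
typing: ill-typed: non-function type T2 applied to an argument
ordered ✗ (a type mismatch blocks all five)
linear ✗ (the type mismatch rejects it)
affine ✗ (not simply typable)
relevant ✗ (fails simple typing)
unrestricted ✗ (a type mismatch blocks all five)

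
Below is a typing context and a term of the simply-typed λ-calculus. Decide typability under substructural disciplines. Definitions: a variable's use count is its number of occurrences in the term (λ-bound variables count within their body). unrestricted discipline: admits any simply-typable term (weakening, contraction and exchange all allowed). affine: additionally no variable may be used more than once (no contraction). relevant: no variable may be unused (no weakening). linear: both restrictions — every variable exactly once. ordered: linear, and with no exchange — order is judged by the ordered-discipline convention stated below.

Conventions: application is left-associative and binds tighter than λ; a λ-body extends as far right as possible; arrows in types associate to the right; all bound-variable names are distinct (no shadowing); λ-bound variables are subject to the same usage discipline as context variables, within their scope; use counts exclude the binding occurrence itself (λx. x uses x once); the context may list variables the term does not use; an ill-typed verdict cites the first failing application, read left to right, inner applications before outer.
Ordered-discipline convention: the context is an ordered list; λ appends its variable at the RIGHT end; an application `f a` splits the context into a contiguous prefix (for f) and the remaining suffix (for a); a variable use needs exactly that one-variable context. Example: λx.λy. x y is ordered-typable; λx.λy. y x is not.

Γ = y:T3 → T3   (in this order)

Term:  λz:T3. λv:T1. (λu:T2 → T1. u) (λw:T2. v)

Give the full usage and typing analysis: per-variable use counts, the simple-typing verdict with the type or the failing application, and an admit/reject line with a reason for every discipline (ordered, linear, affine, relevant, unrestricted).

variable uses: y=0; z (bound)=0; v (bound)=1; u (bound)=1; w (bound)=0
uses in reading order: u, v
typing: well-typed — term : T3 → T1 → T2 → T1
ordered: ✗ — y, z, w left unused
linear: ✗ — y, z, w left unused
affine: ✓ — no duplicate uses among y, z, v, u, w
relevant: ✗ — y, z, w left unused
unrestricted: ✓ — typability at T3 → T1 → T2 → T1 is all that's needed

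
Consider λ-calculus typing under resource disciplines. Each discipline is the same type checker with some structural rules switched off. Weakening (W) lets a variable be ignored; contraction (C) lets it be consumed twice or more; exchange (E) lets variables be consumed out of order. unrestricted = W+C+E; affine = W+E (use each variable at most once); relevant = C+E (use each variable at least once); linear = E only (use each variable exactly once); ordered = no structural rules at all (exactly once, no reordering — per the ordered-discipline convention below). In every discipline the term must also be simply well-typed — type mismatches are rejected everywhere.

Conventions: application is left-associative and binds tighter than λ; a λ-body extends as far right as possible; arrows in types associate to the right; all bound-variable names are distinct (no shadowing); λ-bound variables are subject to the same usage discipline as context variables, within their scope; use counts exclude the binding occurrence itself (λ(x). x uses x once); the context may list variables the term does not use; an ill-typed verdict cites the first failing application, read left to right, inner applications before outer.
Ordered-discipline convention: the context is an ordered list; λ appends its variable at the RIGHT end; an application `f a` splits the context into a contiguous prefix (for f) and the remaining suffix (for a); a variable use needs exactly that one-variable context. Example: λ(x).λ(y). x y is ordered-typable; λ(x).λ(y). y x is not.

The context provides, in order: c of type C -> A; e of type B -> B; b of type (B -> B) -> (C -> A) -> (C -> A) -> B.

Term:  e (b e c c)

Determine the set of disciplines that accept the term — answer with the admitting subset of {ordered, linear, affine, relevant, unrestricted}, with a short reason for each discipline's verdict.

admitted in: relevant, unrestricted
use counts: c ×2; e ×2; b ×1
uses in reading order: e, b, e, c, c
typing: the term checks, with type B
ordered: ✗ — uses contraction: c ×2, e ×2
linear: ✗ — uses contraction: c ×2, e ×2
affine: ✗ — uses contraction: c ×2, e ×2
relevant: ✓ — c, e, b: all used, weakening unneeded
unrestricted: ✓ — simply typable at B; W, C, E all held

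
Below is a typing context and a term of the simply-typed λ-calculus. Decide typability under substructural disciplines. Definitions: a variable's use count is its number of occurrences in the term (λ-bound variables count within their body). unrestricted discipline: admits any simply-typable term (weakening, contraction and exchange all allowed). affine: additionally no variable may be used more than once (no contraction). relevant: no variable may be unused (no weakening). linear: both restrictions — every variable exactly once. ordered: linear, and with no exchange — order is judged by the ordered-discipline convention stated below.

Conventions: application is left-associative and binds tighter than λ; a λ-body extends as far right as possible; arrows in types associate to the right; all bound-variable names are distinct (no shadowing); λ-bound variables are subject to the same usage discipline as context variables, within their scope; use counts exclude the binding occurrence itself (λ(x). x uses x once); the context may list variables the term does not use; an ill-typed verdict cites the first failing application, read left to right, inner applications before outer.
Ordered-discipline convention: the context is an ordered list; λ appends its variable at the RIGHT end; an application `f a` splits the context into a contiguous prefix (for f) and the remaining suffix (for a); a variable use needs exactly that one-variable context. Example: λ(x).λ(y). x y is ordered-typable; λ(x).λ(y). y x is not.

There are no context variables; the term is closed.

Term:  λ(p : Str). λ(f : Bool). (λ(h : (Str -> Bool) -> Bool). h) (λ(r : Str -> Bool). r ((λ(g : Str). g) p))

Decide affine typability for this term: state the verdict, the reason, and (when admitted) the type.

yes — at most one use each (p, f, h, r, g); term : Str -> Bool -> (Str -> Bool) -> Bool
variable uses: p (bound)=1; f (bound)=0; h (bound)=1; r (bound)=1; g (bound)=1
uses in reading order: h, r, g, p
typing: well-typed at Str -> Bool -> (Str -> Bool) -> Bool
across the five disciplines: ordered ✗ · linear ✗ · affine ✓ · relevant ✗ · unrestricted ✓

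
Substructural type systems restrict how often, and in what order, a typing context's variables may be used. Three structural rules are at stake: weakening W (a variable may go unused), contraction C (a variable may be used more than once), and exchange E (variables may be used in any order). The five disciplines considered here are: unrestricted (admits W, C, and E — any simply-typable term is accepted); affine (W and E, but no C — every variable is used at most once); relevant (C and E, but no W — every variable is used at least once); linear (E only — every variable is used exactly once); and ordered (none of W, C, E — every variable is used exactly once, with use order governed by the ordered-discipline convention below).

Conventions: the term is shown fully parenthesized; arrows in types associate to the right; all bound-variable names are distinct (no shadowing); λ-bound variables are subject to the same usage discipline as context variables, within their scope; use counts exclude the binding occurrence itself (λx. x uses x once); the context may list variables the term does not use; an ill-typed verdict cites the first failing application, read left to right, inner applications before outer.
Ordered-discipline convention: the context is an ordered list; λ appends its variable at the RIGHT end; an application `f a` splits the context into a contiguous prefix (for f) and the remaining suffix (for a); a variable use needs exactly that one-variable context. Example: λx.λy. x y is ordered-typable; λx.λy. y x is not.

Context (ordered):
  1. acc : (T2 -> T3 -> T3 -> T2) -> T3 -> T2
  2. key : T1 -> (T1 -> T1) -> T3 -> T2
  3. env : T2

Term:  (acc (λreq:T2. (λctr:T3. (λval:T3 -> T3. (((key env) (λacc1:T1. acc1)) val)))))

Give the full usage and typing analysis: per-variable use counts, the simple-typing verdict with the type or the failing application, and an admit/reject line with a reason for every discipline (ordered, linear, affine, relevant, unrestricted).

usage: acc: 1; key: 1; env: 1; req [bound]: 0; ctr [bound]: 0; val [bound]: 1; acc1 [bound]: 1
uses in reading order: acc, key, env, acc1, val
typing: ill-typed: a function awaiting T1 gets T2
ordered: ✗ — a type mismatch blocks all five
linear: ✗ — the type mismatch rejects it
affine: ✗ — not simply typable
relevant: ✗ — fails simple typing
unrestricted: ✗ — a type mismatch blocks all five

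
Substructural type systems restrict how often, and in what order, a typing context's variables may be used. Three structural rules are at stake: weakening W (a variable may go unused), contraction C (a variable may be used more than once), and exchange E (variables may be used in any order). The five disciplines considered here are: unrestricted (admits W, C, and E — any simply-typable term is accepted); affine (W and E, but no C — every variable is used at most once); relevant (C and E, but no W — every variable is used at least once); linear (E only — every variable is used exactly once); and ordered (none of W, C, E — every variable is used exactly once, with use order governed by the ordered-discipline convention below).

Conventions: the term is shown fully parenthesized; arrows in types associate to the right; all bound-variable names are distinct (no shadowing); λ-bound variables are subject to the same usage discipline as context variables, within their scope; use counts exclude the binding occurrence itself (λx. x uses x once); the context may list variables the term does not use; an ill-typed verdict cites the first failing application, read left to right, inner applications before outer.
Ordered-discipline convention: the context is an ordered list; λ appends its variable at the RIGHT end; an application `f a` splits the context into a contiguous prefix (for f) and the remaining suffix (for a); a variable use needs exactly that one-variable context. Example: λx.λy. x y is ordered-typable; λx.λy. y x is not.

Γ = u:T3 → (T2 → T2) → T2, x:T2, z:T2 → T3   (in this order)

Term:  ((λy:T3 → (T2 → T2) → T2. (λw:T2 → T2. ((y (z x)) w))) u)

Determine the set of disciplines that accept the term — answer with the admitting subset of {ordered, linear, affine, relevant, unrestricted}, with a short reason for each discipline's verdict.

admitted in: linear, affine, relevant, unrestricted
use counts: u ×1; x ×1; z ×1; y [bound] ×1; w [bound] ×1
uses in reading order: y, z, x, w, u
typing: the term checks, with type (T2 → T2) → T2
ordered ✗ (use order y, z, x, w, u needs exchange)
linear ✓ (single use per variable (u, x, z, y, w))
affine ✓ (none of u, x, z, y, w used more than once)
relevant ✓ (at least one use each (u, x, z, y, w))
unrestricted ✓ (simply typable at (T2 → T2) → T2; W, C, E all held)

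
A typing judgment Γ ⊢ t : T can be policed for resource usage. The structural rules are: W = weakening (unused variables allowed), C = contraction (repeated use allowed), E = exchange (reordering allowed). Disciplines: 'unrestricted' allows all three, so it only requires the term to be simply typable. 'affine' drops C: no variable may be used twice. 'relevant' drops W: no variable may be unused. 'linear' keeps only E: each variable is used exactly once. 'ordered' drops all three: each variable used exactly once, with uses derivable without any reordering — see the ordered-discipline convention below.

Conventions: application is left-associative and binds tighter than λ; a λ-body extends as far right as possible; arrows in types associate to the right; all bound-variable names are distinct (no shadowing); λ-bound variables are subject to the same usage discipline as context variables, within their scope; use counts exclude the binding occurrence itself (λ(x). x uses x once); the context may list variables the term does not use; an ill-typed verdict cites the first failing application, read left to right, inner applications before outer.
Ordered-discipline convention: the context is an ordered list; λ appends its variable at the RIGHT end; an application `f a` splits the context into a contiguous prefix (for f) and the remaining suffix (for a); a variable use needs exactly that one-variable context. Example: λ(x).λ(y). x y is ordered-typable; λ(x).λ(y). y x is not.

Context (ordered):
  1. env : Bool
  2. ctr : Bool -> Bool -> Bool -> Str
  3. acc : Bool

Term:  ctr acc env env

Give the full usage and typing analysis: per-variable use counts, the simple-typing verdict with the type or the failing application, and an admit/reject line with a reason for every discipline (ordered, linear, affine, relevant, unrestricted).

use counts: env ×2, ctr ×1, acc ×1
use order (left to right): ctr, acc, env, env
typing: the term checks, with type Str
ordered: ✗ — env ×2 used more than once (contraction)
linear: ✗ — env ×2 used more than once (contraction)
affine: ✗ — env ×2 used more than once (contraction)
relevant: ✓ — every one of env, ctr, acc appears
unrestricted: ✓ — well-typed at Str; no restrictions here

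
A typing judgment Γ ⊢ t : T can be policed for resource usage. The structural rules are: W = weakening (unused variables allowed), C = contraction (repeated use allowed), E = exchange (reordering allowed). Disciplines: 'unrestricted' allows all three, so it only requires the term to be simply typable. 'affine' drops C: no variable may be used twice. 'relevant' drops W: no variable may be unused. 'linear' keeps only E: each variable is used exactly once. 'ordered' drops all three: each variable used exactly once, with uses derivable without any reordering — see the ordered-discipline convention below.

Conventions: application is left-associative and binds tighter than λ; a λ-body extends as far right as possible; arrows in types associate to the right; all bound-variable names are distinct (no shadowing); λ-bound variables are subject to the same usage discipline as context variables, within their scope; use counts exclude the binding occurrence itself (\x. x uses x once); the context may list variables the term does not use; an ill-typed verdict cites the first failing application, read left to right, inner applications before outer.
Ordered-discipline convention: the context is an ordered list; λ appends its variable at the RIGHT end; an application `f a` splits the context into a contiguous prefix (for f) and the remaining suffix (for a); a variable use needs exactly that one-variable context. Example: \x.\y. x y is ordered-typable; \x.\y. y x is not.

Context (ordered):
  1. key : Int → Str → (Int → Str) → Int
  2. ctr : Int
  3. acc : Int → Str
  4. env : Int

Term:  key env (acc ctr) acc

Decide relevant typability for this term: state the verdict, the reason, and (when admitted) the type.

yes — none of key, ctr, acc, env goes unused; term : Int
use counts: key: 1×; ctr: 1×; acc: 2×; env: 1×
use order (left to right): key, env, acc, ctr, acc
typing: ✓ — Int
across the five disciplines: ordered ✗ · linear ✗ · affine ✗ · relevant ✓ · unrestricted ✓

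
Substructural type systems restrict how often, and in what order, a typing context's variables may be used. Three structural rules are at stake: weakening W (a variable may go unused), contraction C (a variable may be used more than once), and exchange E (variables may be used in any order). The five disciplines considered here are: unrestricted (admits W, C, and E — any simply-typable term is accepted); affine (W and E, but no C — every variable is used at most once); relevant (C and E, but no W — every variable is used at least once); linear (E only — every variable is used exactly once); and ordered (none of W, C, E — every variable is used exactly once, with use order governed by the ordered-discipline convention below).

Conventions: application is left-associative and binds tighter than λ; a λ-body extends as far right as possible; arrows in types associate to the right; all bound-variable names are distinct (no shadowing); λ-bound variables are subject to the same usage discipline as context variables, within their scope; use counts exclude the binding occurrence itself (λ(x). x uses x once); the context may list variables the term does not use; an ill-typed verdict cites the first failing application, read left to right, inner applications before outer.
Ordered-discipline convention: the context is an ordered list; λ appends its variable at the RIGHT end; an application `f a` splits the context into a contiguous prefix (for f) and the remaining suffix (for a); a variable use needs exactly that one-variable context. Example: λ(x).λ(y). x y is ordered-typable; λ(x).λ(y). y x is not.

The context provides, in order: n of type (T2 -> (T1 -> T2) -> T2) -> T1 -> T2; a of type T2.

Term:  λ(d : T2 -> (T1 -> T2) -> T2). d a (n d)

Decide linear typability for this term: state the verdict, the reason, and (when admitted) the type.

no — d ×2 used more than once (contraction)
variable uses: n: 1×, a: 1×, d (λ-bound): 2×
uses in reading order: d, a, n, d
typing: ✓ — (T2 -> (T1 -> T2) -> T2) -> T2
per-discipline verdicts: ordered ✗ | linear ✗ | affine ✗ | relevant ✓ | unrestricted ✓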